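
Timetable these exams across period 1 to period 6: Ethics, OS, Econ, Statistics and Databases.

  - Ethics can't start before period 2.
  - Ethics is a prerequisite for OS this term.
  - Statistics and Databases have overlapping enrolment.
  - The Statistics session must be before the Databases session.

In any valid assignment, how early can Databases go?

period 2

Precedence pushes Databases to at least period 2.
Databases at period 2 is achievable: Statistics -> period 1; Econ -> period 1; Ethics -> period 2; OS -> period 3; Databases -> period 2.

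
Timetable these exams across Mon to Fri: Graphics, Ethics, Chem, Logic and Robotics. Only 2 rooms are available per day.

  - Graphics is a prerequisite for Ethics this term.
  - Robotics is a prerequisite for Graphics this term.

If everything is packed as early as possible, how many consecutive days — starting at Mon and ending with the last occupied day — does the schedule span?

The precedence chain requires at least 3 distinct days.
With at most 2 per day and 5 exams, at least 3 days are needed.
3 works (last occupied day: Wed): for example Robotics -> Mon, Chem -> Mon, Ethics -> Wed, Logic -> Tue, Graphics -> Tue.

3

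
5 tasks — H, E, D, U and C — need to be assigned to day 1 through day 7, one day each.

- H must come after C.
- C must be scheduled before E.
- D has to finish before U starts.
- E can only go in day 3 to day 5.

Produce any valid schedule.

U=day 2, D=day 1, C=day 1, E=day 3, H=day 2

Checking: C(day 1) before E(day 3); C(day 1) before H(day 2); D(day 1) before U(day 2); E=day 3 in [day 3,day 5].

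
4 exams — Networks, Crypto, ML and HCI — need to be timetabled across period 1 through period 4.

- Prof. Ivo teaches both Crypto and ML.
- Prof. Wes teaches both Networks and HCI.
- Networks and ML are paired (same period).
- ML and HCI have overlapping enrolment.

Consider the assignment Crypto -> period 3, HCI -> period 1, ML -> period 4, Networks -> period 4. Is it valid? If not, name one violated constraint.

Valid

Prof. Ivo teaches both Crypto and ML — holds.
Networks and ML are paired (same period) — holds.
ML and HCI have overlapping enrolment — holds.
Prof. Wes teaches both Networks and HCI — holds.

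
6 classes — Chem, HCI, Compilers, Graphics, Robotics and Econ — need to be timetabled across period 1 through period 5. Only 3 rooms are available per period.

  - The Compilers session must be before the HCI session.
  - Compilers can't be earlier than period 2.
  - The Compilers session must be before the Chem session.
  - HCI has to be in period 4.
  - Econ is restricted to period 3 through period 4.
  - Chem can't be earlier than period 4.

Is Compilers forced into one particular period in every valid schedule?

No

Compilers can be period 2 (e.g. Graphics in period 1, Robotics in period 1, Chem in period 4, Econ in period 3, Compilers in period 2, HCI in period 4) or period 3 (e.g. Robotics=period 1, Econ=period 3, HCI=period 4, Chem=period 4, Compilers=period 3, Graphics=period 1).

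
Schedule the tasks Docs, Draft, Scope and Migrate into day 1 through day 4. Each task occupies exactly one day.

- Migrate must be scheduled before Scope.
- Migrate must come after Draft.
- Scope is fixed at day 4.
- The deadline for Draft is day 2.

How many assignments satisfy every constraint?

Splitting on Docs: it can be day 1 (3), day 2 (3), day 3 (3), day 4 (3). Listing each branch's schedules as (Draft, Scope, Migrate) by day number:
Docs=day 1: (1,4,2) (1,4,3) (2,4,3) — 3.
Docs=day 2: (1,4,2) (1,4,3) (2,4,3) — 3.
Docs=day 3: (1,4,2) (1,4,3) (2,4,3) — 3.
Docs=day 4: (1,4,2) (1,4,3) (2,4,3) — 3.
Summing: 3 + 3 + 3 + 3 = 12.

12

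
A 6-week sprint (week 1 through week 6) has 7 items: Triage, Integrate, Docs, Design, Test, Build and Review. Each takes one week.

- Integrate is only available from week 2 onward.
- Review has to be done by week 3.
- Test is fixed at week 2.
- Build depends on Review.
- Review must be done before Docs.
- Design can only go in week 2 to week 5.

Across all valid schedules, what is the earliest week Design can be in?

Design is available from week 2; Design's own window allows nothing later than week 5.
Design at week 2 is achievable: Build=week 2; Review=week 1; Integrate=week 2; Test=week 2; Docs=week 2; Design=week 2; Triage=week 1.

week 2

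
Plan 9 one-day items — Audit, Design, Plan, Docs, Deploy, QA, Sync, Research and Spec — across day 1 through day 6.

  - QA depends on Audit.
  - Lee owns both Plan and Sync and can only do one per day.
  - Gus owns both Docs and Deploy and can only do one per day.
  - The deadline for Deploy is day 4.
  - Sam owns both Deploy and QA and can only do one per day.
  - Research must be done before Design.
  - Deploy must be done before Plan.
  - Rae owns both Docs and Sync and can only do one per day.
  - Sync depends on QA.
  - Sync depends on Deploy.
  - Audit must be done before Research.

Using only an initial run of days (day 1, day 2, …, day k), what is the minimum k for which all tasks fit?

3

The precedence chain requires at least 3 distinct days.
3 works (last occupied day: day 3): for example QA -> day 2; Plan -> day 2; Spec -> day 1; Audit -> day 1; Docs -> day 2; Design -> day 3; Deploy -> day 1; Sync -> day 3; Research -> day 2.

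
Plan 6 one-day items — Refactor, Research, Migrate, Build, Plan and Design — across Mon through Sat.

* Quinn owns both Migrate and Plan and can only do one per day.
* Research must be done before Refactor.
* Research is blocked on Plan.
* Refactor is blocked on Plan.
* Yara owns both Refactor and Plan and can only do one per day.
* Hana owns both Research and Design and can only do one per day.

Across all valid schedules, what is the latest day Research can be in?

Precedence pushes Research to at least Tue; downstream work caps Research at Fri.
Research at Fri is achievable: Build=Mon, Migrate=Tue, Research=Fri, Refactor=Sat, Plan=Mon, Design=Mon.

Fri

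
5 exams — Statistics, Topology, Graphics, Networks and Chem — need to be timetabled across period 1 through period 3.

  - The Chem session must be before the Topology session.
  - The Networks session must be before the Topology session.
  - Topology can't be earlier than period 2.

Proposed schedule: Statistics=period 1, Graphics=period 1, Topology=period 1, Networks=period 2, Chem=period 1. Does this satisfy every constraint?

No — it violates: The Networks session must be before the Topology session

The Chem session must be before the Topology session — violated.
The Networks session must be before the Topology session — violated.
Topology can't be earlier than period 2 — violated.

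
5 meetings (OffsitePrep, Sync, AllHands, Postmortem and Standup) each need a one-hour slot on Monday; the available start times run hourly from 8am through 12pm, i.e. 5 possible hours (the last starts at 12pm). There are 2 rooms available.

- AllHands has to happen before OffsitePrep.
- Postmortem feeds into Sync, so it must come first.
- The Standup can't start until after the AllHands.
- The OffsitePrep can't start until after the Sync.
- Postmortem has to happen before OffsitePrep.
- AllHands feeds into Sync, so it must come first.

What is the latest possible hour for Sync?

Precedence pushes Sync to at least 9am; downstream work caps Sync at 11am.
Sync at 11am is achievable: AllHands -> 8am; Postmortem -> 8am; Standup -> 9am; OffsitePrep -> 12pm; Sync -> 11am.

11am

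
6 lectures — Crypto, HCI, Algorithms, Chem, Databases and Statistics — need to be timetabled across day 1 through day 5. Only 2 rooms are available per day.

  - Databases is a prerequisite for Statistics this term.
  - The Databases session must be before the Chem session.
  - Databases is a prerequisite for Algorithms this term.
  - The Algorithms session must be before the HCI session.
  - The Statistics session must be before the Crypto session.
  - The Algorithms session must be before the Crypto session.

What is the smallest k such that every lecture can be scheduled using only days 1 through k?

4

The precedence chain requires at least 3 distinct days.
With at most 2 per day and 6 lectures, at least 3 days are needed.
Could 3 days be enough, i.e. nothing placed later than day 3? No: Statistics must come after Databases (at day 1 or later) → {day 2, day 3}; Databases must come before Statistics (at day 3 or earlier) → {day 1, day 2}; HCI must come after Algorithms (at day 1 or later) → {day 2, day 3}; Algorithms must come before HCI (at day 3 or earlier) → {day 1, day 2}; Algorithms must come after Databases (at day 1 or later) → {day 2}; Databases must come before Algorithms (at day 2 or earlier) → {day 1}; Crypto must come after Algorithms (at day 2 or later) → {day 3}; Chem must come after Databases (at day 1 or later) → {day 2, day 3}; Statistics must come before Crypto (at day 3 or earlier) → {day 2}; HCI can't use day 2, already full with Algorithms and Statistics (limit 2) → {day 3}; Chem can't use day 2, already full with Algorithms and Statistics (limit 2) → {day 3}; that puts Crypto, HCI and Chem all in day 3 — more than 2 per day.
So 3 days is not enough.
4 works (last occupied day: day 4): for example Chem -> day 4; HCI -> day 3; Statistics -> day 2; Crypto -> day 3; Databases -> day 1; Algorithms -> day 2.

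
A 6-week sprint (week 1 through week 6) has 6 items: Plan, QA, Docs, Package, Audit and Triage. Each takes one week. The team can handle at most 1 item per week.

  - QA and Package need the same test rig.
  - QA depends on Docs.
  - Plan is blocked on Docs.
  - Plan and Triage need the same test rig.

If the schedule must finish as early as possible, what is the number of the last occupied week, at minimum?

The precedence chain requires at least 2 distinct weeks.
With at most 1 per week and 6 tasks, at least 6 weeks are needed.
6 works (last occupied week: week 6): for example Audit in week 5, Plan in week 2, QA in week 3, Triage in week 6, Package in week 4, Docs in week 1.

6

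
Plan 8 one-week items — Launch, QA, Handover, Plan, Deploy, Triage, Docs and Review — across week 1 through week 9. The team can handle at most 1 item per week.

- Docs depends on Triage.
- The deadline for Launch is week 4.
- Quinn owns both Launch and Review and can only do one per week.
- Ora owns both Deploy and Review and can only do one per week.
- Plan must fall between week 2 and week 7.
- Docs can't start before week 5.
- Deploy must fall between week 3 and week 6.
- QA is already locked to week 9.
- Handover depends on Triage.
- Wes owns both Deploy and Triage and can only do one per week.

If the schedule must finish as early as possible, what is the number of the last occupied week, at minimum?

week 9

The precedence chain requires at least 2 distinct weeks.
With at most 1 per week and 8 work items, at least 8 weeks are needed.
QA can't be placed before week 9, so the schedule must run through at least week 9.
9 works (last occupied week: week 9): for example QA in week 9; Triage in week 4; Deploy in week 3; Plan in week 2; Review in week 7; Launch in week 1; Handover in week 6; Docs in week 5.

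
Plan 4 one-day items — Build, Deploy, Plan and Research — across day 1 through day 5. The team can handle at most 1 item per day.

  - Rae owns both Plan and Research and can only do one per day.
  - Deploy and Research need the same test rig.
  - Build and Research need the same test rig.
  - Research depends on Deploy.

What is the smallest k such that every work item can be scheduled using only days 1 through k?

The precedence chain requires at least 2 distinct days.
With at most 1 per day and 4 work items, at least 4 days are needed.
4 works (last occupied day: day 4): for example Research=day 2; Build=day 3; Deploy=day 1; Plan=day 4.

4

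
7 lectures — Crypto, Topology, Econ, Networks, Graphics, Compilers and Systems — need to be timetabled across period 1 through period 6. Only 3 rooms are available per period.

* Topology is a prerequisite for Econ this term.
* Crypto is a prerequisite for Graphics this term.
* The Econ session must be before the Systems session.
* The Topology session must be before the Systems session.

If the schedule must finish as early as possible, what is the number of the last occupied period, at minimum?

3

The precedence chain requires at least 3 distinct periods.
With at most 3 per period and 7 lectures, at least 3 periods are needed.
3 works (last occupied period: period 3): for example Econ -> period 2; Systems -> period 3; Networks -> period 1; Graphics -> period 2; Compilers -> period 2; Topology -> period 1; Crypto -> period 1.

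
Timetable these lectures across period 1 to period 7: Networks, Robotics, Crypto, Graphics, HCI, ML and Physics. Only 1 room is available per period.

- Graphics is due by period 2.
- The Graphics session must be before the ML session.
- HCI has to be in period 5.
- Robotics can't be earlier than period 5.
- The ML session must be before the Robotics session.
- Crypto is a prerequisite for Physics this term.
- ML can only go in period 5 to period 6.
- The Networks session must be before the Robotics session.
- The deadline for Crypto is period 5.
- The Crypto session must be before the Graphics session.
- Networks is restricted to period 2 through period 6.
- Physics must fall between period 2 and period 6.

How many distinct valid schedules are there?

2

Enumerating: Graphics=period 2; Robotics=period 7; Crypto=period 1; Networks=period 3; HCI=period 5; ML=period 6; Physics=period 4 | Physics -> period 3, Crypto -> period 1, Graphics -> period 2, ML -> period 6, Robotics -> period 7, Networks -> period 4, HCI -> period 5.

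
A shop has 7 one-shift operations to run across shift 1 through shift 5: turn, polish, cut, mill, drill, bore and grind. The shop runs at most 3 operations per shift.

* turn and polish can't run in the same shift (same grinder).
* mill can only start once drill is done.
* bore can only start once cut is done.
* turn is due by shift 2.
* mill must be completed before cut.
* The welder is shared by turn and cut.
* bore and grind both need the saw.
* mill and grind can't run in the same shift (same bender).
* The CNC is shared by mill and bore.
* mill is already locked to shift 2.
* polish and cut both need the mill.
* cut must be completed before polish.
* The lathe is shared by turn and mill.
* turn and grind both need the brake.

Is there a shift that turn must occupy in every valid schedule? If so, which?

shift 1

turn's window is shift 1–shift 2.
mill is fixed at shift 2, and turn can't share a shift with mill.
So turn must be shift 1.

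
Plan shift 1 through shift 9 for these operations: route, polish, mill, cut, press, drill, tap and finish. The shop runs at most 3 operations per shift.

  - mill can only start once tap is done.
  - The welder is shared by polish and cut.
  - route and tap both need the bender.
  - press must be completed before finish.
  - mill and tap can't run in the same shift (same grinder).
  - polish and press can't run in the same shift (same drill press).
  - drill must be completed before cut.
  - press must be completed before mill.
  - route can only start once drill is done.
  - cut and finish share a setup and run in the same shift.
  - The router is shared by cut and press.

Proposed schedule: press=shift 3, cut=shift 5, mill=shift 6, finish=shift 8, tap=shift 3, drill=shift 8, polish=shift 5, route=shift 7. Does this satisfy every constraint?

The welder is shared by polish and cut — violated.
route and tap both need the bender — holds.
press must be completed before finish — holds.
route can only start once drill is done — violated.
polish and press can't run in the same shift (same drill press) — holds.
mill can only start once tap is done — holds.
press must be completed before mill — holds.
mill and tap can't run in the same shift (same grinder) — holds.
drill must be completed before cut — violated.
cut and finish share a setup and run in the same shift — violated.
The router is shared by cut and press — holds.
The shop runs at most 3 operations per shift — holds.

Invalid. drill must be completed before cut.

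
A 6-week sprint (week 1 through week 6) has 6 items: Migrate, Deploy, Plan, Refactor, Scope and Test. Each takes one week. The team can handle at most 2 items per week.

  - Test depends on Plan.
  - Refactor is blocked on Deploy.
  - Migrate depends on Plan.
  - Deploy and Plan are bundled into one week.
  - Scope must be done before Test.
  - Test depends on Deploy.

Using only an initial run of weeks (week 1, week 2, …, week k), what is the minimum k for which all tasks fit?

3 weeks

The precedence chain requires at least 2 distinct weeks.
With at most 2 per week and 6 tasks, at least 3 weeks are needed.
3 works (last occupied week: week 3): for example Test=week 3; Scope=week 2; Migrate=week 2; Plan=week 1; Deploy=week 1; Refactor=week 3.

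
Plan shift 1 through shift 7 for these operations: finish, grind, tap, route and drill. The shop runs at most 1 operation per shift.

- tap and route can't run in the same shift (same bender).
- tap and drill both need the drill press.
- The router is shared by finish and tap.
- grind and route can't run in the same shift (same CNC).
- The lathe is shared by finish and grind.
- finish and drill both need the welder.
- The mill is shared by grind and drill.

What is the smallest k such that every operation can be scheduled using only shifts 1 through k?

With at most 1 per shift and 5 operations, at least 5 shifts are needed.
5 works (last occupied shift: shift 5): for example finish in shift 1; drill in shift 5; tap in shift 3; grind in shift 2; route in shift 4.

5 shifts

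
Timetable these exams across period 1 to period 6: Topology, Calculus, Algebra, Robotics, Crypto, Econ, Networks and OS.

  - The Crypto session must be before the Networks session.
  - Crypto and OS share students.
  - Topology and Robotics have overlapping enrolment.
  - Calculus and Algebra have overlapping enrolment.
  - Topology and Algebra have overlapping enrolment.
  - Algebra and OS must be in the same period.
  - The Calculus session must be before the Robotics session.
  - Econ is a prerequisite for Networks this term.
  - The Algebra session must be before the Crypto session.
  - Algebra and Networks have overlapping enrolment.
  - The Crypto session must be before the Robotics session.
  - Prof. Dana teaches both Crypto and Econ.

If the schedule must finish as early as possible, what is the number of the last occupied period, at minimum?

3

The precedence chain requires at least 3 distinct periods.
3 works (last occupied period: period 3): for example Algebra in period 1, Econ in period 1, Calculus in period 2, Robotics in period 3, Networks in period 3, Topology in period 2, OS in period 1, Crypto in period 2.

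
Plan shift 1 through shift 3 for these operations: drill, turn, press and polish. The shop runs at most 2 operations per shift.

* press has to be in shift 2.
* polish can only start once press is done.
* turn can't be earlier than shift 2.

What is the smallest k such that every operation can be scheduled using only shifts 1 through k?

The precedence chain requires at least 2 distinct shifts.
With at most 2 per shift and 4 operations, at least 2 shifts are needed.
Propagating the time windows through the other constraints, polish can't land before shift 3, so the schedule must run through at least shift 3.
3 works (last occupied shift: shift 3): for example drill in shift 1; polish in shift 3; turn in shift 2; press in shift 2.

3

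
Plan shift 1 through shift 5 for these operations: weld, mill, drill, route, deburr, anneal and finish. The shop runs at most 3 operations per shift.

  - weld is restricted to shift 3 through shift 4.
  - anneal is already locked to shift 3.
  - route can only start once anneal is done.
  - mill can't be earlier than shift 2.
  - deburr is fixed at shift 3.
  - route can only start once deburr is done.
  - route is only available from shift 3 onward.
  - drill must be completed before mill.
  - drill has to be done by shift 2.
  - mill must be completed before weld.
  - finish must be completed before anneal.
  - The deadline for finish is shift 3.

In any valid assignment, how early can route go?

shift 4

Route is available from shift 3; precedence pushes route to at least shift 4.
route at shift 4 is achievable: route=shift 4, finish=shift 1, anneal=shift 3, deburr=shift 3, mill=shift 2, weld=shift 3, drill=shift 1.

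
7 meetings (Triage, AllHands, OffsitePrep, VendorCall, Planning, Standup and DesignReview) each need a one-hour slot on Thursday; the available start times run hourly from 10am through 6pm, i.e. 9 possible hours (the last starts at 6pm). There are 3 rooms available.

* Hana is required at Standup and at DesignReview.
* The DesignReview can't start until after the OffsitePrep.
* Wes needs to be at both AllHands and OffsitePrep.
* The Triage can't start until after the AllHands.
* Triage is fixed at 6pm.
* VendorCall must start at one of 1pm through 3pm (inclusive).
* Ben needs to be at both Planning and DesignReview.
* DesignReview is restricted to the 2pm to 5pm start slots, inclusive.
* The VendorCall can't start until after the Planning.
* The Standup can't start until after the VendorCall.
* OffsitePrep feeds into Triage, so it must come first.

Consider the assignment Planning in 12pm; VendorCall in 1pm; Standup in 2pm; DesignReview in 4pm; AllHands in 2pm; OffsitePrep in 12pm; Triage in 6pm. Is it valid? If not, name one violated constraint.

DesignReview is restricted to the 2pm to 5pm start slots, inclusive — holds.
The DesignReview can't start until after the OffsitePrep — holds.
Hana is required at Standup and at DesignReview — holds.
Wes needs to be at both AllHands and OffsitePrep — holds.
Triage is fixed at 6pm — holds.
The Triage can't start until after the AllHands — holds.
The Standup can't start until after the VendorCall — holds.
VendorCall must start at one of 1pm through 3pm (inclusive) — holds.
Ben needs to be at both Planning and DesignReview — holds.
OffsitePrep feeds into Triage, so it must come first — holds.
The VendorCall can't start until after the Planning — holds.
There are 3 rooms available — holds.

Yes, all constraints hold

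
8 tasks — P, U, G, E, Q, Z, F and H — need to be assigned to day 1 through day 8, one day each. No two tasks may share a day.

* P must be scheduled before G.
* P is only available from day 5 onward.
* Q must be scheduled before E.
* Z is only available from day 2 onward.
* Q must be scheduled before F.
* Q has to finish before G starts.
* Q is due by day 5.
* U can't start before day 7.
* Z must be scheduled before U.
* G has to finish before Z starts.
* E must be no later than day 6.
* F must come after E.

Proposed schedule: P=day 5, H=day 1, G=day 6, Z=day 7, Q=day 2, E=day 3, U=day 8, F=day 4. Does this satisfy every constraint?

Q is due by day 5 — holds.
Z is only available from day 2 onward — holds.
U can't start before day 7 — holds.
No two tasks may share a day — holds.
P must be scheduled before G — holds.
Z must be scheduled before U — holds.
P is only available from day 5 onward — holds.
Q has to finish before G starts — holds.
G has to finish before Z starts — holds.
E must be no later than day 6 — holds.
Q must be scheduled before F — holds.
Q must be scheduled before E — holds.
F must come after E — holds.

Valid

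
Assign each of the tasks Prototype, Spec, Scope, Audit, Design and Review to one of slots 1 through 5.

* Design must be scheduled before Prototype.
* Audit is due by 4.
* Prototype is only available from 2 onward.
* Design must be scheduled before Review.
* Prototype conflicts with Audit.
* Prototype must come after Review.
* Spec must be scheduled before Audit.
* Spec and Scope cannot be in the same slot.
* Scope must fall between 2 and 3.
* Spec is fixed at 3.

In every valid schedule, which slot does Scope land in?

2

Scope's window is 2–3.
Spec is fixed at 3, and Scope can't share a slot with Spec.
So Scope must be 2.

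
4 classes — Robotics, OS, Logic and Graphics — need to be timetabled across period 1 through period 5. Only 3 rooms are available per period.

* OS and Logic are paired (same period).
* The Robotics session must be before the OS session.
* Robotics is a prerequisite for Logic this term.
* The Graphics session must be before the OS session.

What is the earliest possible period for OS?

Precedence pushes OS to at least period 2.
OS at period 2 is achievable: OS=period 2, Logic=period 2, Robotics=period 1, Graphics=period 1.

period 2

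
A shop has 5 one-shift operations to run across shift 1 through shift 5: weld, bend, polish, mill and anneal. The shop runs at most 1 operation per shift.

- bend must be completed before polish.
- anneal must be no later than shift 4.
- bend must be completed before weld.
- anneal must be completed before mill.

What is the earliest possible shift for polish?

Precedence pushes polish to at least shift 2.
polish at shift 2 is achievable: weld in shift 4; bend in shift 1; polish in shift 2; mill in shift 5; anneal in shift 3.

shift 2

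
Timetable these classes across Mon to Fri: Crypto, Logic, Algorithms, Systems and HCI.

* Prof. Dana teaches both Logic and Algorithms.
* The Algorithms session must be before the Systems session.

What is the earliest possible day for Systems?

Tue

Precedence pushes Systems to at least Tue.
Systems at Tue is achievable: Crypto=Mon; Algorithms=Mon; HCI=Mon; Logic=Tue; Systems=Tue.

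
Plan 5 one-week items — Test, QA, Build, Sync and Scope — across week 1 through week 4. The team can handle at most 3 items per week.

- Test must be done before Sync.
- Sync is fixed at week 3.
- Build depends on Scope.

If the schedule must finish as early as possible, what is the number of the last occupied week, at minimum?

The precedence chain requires at least 2 distinct weeks.
With at most 3 per week and 5 tasks, at least 2 weeks are needed.
Sync can't be placed before week 3, so the schedule must run through at least week 3.
3 works (last occupied week: week 3): for example Scope -> week 1; Test -> week 1; Build -> week 2; Sync -> week 3; QA -> week 1.

week 3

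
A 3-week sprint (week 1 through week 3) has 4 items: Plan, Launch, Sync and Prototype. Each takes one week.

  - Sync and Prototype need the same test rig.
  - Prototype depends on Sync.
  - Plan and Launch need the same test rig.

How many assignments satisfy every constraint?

Splitting on Plan: it can be week 1 (6), week 2 (6), week 3 (6). Listing each branch's schedules as (Launch, Sync, Prototype) by week number:
Plan=week 1: (2,1,2) (2,1,3) (2,2,3) (3,1,2) (3,1,3) (3,2,3) — 6.
Plan=week 2: (1,1,2) (1,1,3) (1,2,3) (3,1,2) (3,1,3) (3,2,3) — 6.
Plan=week 3: (1,1,2) (1,1,3) (1,2,3) (2,1,2) (2,1,3) (2,2,3) — 6.
Summing: 6 + 6 + 6 = 18.

18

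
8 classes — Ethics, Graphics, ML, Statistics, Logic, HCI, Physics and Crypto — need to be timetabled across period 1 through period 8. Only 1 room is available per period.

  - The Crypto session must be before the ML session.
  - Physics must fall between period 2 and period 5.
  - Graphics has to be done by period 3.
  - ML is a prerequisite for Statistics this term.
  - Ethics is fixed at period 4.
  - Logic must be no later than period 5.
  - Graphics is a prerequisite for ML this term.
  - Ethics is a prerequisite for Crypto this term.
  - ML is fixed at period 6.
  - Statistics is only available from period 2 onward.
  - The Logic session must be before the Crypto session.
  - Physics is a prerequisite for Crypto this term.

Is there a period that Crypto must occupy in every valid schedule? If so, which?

period 5

Ethics is fixed at period 4 and must come before Crypto, so Crypto is at least period 5.
ML is fixed at period 6 and must come after Crypto, so Crypto is at most period 5.
So Crypto must be period 5.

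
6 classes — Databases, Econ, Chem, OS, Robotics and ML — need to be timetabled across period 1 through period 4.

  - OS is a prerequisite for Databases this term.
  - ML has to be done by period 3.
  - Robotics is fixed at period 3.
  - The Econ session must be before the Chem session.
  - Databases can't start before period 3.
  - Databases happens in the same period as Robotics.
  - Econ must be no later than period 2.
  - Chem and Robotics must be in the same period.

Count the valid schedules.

Splitting on Econ: it can be period 1 (6), period 2 (6). Listing each branch's schedules as (Databases, Chem, OS, Robotics, ML) by period number:
Econ=period 1: (3,3,1,3,1) (3,3,1,3,2) (3,3,1,3,3) (3,3,2,3,1) (3,3,2,3,2) (3,3,2,3,3) — 6.
Econ=period 2: (3,3,1,3,1) (3,3,1,3,2) (3,3,1,3,3) (3,3,2,3,1) (3,3,2,3,2) (3,3,2,3,3) — 6.
Summing: 6 + 6 = 12.

12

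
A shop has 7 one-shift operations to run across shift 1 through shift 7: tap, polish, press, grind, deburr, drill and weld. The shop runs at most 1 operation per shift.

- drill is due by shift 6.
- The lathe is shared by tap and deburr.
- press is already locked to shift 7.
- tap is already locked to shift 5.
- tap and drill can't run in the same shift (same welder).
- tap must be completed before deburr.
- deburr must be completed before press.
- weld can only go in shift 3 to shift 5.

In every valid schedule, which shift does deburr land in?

tap is fixed at shift 5 and must come before deburr, so deburr is at least shift 6.
press is fixed at shift 7 and must come after deburr, so deburr is at most shift 6.
So deburr must be shift 6.

shift 6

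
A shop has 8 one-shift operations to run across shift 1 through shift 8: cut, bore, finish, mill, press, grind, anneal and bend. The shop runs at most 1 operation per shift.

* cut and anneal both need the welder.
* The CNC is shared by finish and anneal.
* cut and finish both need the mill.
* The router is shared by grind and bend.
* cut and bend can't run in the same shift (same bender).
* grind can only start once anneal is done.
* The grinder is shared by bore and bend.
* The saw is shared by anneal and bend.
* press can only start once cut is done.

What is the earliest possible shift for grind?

shift 2

Precedence pushes grind to at least shift 2.
grind at shift 2 is achievable: bend=shift 8, press=shift 4, cut=shift 3, finish=shift 6, mill=shift 7, grind=shift 2, anneal=shift 1, bore=shift 5.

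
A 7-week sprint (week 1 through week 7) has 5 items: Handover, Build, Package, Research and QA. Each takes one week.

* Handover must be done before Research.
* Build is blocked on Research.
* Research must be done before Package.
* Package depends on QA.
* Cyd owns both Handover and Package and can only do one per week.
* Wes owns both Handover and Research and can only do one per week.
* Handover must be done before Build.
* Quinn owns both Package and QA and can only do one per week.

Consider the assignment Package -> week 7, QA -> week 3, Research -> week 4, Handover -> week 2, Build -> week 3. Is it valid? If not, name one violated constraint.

No. Build is blocked on Research is not satisfied.

Build is blocked on Research — violated.
Handover must be done before Build — holds.
Quinn owns both Package and QA and can only do one per week — holds.
Wes owns both Handover and Research and can only do one per week — holds.
Package depends on QA — holds.
Handover must be done before Research — holds.
Cyd owns both Handover and Package and can only do one per week — holds.
Research must be done before Package — holds.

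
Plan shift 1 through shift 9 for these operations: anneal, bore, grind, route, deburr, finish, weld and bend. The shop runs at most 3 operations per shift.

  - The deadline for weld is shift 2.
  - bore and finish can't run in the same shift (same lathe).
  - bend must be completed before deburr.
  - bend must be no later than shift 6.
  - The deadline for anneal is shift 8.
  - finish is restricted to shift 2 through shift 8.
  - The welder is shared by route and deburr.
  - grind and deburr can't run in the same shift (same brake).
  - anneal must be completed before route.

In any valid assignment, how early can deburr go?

Precedence pushes deburr to at least shift 2.
deburr at shift 2 is achievable: route -> shift 3; grind -> shift 3; deburr -> shift 2; anneal -> shift 1; bore -> shift 3; weld -> shift 1; bend -> shift 1; finish -> shift 2.

shift 2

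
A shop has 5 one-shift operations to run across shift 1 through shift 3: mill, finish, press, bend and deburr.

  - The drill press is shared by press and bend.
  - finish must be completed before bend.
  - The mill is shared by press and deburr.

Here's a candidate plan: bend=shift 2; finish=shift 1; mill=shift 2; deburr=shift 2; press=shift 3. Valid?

finish must be completed before bend — holds.
The mill is shared by press and deburr — holds.
The drill press is shared by press and bend — holds.

Yes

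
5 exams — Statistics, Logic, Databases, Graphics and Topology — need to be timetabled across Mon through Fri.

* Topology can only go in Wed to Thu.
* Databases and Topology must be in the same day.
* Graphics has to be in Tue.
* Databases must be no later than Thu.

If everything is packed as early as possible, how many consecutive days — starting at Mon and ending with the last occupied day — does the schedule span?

3

Topology can't be placed before Wed — that is day 3 counting from Mon — so the schedule must run through at least 3 days.
3 works (last occupied day: Wed): for example Logic in Mon; Graphics in Tue; Databases in Wed; Statistics in Mon; Topology in Wed.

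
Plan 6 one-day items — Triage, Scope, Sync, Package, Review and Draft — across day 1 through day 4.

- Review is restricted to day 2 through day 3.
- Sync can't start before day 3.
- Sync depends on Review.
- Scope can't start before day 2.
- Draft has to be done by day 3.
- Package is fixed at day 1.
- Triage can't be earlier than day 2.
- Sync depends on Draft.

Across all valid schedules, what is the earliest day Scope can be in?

day 2

Scope is available from day 2.
Scope at day 2 is achievable: Sync -> day 3; Scope -> day 2; Review -> day 2; Package -> day 1; Triage -> day 2; Draft -> day 1.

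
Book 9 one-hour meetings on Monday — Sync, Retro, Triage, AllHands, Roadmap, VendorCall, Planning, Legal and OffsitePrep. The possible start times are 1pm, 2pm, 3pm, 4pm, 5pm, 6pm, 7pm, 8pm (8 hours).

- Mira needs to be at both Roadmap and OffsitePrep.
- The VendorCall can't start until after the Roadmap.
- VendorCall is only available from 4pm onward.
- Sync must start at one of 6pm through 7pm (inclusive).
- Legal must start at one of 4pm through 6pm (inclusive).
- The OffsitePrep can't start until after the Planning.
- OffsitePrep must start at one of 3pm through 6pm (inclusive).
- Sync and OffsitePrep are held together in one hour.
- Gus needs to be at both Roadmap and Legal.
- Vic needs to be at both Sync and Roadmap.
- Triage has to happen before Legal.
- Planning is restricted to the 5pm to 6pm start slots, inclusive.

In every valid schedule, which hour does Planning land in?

5pm

Planning is available from 5pm; Planning's own window allows nothing later than 6pm; downstream work caps Planning at 5pm.
So Planning is pinned to 5pm.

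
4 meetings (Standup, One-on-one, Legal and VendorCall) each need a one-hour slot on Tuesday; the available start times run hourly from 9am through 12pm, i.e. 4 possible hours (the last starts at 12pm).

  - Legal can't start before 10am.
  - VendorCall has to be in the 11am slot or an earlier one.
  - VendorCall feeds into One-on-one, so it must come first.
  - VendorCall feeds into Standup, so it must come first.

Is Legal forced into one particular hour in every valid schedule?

No

Legal can be 10am (e.g. Legal -> 10am; One-on-one -> 10am; Standup -> 10am; VendorCall -> 9am) or 11am (e.g. Standup in 10am, One-on-one in 10am, VendorCall in 9am, Legal in 11am).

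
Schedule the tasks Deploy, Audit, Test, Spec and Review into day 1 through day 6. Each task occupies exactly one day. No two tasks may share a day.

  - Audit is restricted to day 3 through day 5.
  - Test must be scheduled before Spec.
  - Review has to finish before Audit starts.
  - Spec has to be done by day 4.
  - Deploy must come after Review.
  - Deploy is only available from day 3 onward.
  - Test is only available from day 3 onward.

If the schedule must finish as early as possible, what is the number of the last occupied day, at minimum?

The precedence chain requires at least 2 distinct days.
With at most 1 per day and 5 tasks, at least 5 days are needed.
Propagating the time windows through the other constraints, Spec can't land before day 4, so the schedule must run through at least day 4.
Could 5 days be enough, i.e. nothing placed later than day 5? No: Deploy's window within 5 days is {day 3, day 4, day 5}; Audit's window within 5 days is {day 3, day 4, day 5}; Test's window within 5 days is {day 3, day 4, day 5}; Spec's window within 5 days is {day 1, day 2, day 3, day 4}; Spec must come after Test (at day 3 or later) → {day 4}; Test must come before Spec (at day 4 or earlier) → {day 3}; Deploy can't use day 3, already full with Test (limit 1) → {day 4, day 5}; Audit can't use day 3, already full with Test (limit 1) → {day 4, day 5}; Deploy can't use day 4, already full with Spec (limit 1) → {day 5}; Audit can't use day 4, already full with Spec (limit 1) → {day 5}; that puts Deploy and Audit all in day 5 — more than 1 per day.
So 5 days is not enough.
6 works (last occupied day: day 6): for example Deploy -> day 6; Test -> day 3; Review -> day 1; Audit -> day 5; Spec -> day 4.

6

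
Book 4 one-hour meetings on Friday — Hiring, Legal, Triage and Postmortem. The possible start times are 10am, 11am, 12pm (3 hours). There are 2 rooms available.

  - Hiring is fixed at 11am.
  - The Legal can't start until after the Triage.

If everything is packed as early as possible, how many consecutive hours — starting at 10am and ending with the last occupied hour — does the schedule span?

The precedence chain requires at least 2 distinct hours.
With at most 2 per hour and 4 meetings, at least 2 hours are needed.
2 works (last occupied hour: 11am): for example Hiring -> 11am, Postmortem -> 10am, Triage -> 10am, Legal -> 11am.

2 hours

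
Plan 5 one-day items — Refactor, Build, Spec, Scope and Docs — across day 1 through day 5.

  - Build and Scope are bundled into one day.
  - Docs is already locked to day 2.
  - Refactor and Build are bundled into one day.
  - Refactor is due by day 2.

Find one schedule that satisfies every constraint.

Scope -> day 1, Refactor -> day 1, Spec -> day 1, Docs -> day 2, Build -> day 1

Checking: Build = Scope = day 1; Refactor = Build = day 1; Refactor=day 1 in [day 1,day 2]; Docs=day 2 in [day 2,day 2].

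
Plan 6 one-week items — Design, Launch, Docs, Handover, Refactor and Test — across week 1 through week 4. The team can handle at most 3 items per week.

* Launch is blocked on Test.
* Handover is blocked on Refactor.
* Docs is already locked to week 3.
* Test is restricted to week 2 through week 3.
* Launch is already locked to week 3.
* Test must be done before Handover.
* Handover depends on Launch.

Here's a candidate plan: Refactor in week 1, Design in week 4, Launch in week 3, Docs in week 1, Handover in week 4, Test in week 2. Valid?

Handover is blocked on Refactor — holds.
Test must be done before Handover — holds.
Launch is blocked on Test — holds.
Docs is already locked to week 3 — violated.
The team can handle at most 3 items per week — holds.
Test is restricted to week 2 through week 3 — holds.
Handover depends on Launch — holds.
Launch is already locked to week 3 — holds.

No — it violates: Docs is already locked to week 3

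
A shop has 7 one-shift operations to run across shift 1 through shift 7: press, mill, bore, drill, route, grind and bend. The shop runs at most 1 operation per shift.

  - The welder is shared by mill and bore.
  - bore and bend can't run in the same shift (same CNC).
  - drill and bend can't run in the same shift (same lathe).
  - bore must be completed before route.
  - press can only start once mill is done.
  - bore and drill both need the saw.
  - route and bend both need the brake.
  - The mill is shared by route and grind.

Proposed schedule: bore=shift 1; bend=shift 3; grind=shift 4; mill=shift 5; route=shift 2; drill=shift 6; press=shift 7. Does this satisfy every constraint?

bore must be completed before route — holds.
bore and drill both need the saw — holds.
press can only start once mill is done — holds.
bore and bend can't run in the same shift (same CNC) — holds.
The shop runs at most 1 operation per shift — holds.
route and bend both need the brake — holds.
The mill is shared by route and grind — holds.
The welder is shared by mill and bore — holds.
drill and bend can't run in the same shift (same lathe) — holds.

Valid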